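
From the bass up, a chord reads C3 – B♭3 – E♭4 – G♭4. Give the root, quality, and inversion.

C half-diminished seventh, root position

Reducing to letter names: C, Bb, Eb, Gb. These stack in thirds as C–Eb–Gb–Bb — a C half-diminished seventh chord.
With the root (C) in the bass, the chord is in root position (figured bass 7).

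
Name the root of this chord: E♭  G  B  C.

C

Eb, G, B, C are the tones of a C minor-major seventh chord (C–Eb–G–B), making C the root.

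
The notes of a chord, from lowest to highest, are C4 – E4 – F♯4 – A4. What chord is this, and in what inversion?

F# half-diminished seventh, second inversion

The distinct note names are C, E, F#, A. Stacked in thirds they read F#–A–C–E, which is a half-diminished seventh chord on F#.
With the fifth (C) in the bass, the chord is in second inversion (figured bass 4/3).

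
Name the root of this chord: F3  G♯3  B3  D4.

Reordering F, G#, B, D into stacked thirds gives G#–B–D–F; the bottom of that stack, G#, is the root.

G#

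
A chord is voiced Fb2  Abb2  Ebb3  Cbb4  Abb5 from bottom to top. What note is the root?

Fb

The distinct letter names are Fb, Abb, Ebb, Cbb. Arranged as a stack of thirds they read Fb–Abb–Cbb–Ebb, so Fb is the root (an Fb half-diminished seventh chord).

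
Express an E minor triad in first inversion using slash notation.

First inversion of E minor has the third (G) in the bass. As a slash chord: Em/G.

Em/G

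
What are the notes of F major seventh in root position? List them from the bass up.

Spelling F major seventh: F–A–C–E. In root position the root is bass, giving F, A, C, E from the bottom.

F, A, C, E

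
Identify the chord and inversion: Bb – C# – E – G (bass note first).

C# diminished seventh, third inversion

The distinct note names are Bb, C#, E, G. Stacked in thirds they read C#–E–G–Bb, which is a diminished seventh chord on C#.
The lowest note is Bb, the seventh of the chord, so this is third inversion (figured bass 4/2).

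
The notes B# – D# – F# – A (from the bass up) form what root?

The distinct letter names are B#, D#, F#, A. Arranged as a stack of thirds they read B#–D#–F#–A, so B# is the root (a B# diminished seventh chord).

B#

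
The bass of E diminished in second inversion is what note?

Bb

The fifth of E diminished (E–G–Bb) is Bb; that is the bass in second inversion.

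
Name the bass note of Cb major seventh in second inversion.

Gb

In second inversion the fifth is lowest. For Cb major seventh (Cb–Eb–Gb–Bb) that is Gb.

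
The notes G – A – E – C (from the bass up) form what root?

A

The distinct letter names are G, A, E, C. Arranged as a stack of thirds they read A–C–E–G, so A is the root (an A minor seventh chord).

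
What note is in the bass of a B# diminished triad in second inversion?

In second inversion the fifth is lowest. For B# diminished (B#–D#–F#) that is F#.

F#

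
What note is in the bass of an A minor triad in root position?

A

A minor is A–C–E. Root position places the root in the bass: A.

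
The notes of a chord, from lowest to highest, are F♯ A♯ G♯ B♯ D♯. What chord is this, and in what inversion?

Reducing to letter names: F#, A#, G#, B#, D#. These stack in thirds as G#–B#–D#–F#–A# — a G# dominant ninth chord.
The lowest note is F#, the seventh of the chord, so this is third inversion.

G# dominant ninth, third inversion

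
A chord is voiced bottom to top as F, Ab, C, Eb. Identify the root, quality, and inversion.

The distinct note names are F, Ab, C, Eb. Stacked in thirds they read F–Ab–C–Eb, which is a minor seventh chord on F.
The lowest note is F, the root of the chord, so this is root position (figured bass 7).

F minor seventh, root position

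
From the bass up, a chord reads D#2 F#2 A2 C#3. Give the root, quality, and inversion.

D# half-diminished seventh, root position

The distinct note names are D#, F#, A, C#. Stacked in thirds they read D#–F#–A–C#, which is a half-diminished seventh chord on D#.
With the root (D#) in the bass, the chord is in root position (figured bass 7).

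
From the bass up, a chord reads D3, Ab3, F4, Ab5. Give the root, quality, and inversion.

The distinct note names are D, Ab, F. Stacked in thirds they read D–F–Ab, which is a diminished triad on D.
D is the root of D diminished; root in the bass means root position (figured bass 5/3).

D diminished, root position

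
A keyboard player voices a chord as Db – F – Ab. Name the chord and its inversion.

Db major, root position

The distinct note names are Db, F, Ab. Stacked in thirds they read Db–F–Ab, which is a major triad on Db.
The lowest note is Db, the root of the chord, so this is root position (figured bass 5/3).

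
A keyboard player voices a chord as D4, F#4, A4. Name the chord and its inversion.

D major, root position

The distinct note names are D, F#, A. Stacked in thirds they read D–F#–A, which is a major triad on D.
D is the root of D major; root in the bass means root position (figured bass 5/3).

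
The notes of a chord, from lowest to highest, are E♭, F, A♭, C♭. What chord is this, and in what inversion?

The pitch classes Eb, F, Ab, Cb arrange in thirds as F–Ab–Cb–Eb: an F half-diminished seventh chord.
The lowest note is Eb, the seventh of the chord, so this is third inversion (figured bass 4/2).

F half-diminished seventh, third inversion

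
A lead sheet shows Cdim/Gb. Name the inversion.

Cdim/Gb means C diminished with Gb in the bass. Gb is the fifth of C diminished (C–Eb–Gb), so this is second inversion.

second inversion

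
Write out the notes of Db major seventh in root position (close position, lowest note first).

Db, F, Ab, C

Db major seventh is Db–F–Ab–C. Root position puts the root (Db) in the bass, with the remaining tones above: Db, F, Ab, C.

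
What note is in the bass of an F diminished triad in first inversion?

Ab

The third of F diminished (F–Ab–Cb) is Ab; that is the bass in first inversion.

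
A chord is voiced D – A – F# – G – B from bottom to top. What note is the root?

G

D, A, F#, G, B are the tones of a G major ninth chord (G–B–D–F#–A), making G the root.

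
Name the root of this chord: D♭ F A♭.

Db

The distinct letter names are Db, F, Ab. Arranged as a stack of thirds they read Db–F–Ab, so Db is the root (a Db major triad).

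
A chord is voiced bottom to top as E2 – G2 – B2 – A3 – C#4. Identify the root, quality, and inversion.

A dominant ninth, second inversion

The pitch classes E, G, B, A, C# arrange in thirds as A–C#–E–G–B: an A dominant ninth chord.
The lowest note is E, the fifth of the chord, so this is second inversion.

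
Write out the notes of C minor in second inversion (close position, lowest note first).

Spelling C minor: C–Eb–G. In second inversion the fifth is bass, giving G, C, Eb from the bottom.

G, C, Eb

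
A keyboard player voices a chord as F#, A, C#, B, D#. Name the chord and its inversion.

The pitch classes F#, A, C#, B, D# arrange in thirds as B–D#–F#–A–C#: a B dominant ninth chord.
With the fifth (F#) in the bass, the chord is in second inversion.

B dominant ninth, second inversion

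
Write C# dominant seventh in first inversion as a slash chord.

C#7/E#

First inversion of C# dominant seventh has the third (E#) in the bass. As a slash chord: C#7/E#.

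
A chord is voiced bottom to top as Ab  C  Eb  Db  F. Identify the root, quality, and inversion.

Db major ninth, second inversion

Reducing to letter names: Ab, C, Eb, Db, F. These stack in thirds as Db–F–Ab–C–Eb — a Db major ninth chord.
Ab is the fifth of Db major ninth; fifth in the bass means second inversion.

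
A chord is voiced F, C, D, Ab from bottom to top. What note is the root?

The distinct letter names are F, C, D, Ab. Arranged as a stack of thirds they read D–F–Ab–C, so D is the root (a D half-diminished seventh chord).

D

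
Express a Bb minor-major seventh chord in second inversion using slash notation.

Bbm(maj7)/F

Second inversion of Bb minor-major seventh has the fifth (F) in the bass. As a slash chord: Bbm(maj7)/F.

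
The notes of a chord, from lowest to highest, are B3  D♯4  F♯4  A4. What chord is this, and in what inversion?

B dominant seventh, root position

The distinct note names are B, D#, F#, A. Stacked in thirds they read B–D#–F#–A, which is a dominant seventh chord on B.
With the root (B) in the bass, the chord is in root position (figured bass 7).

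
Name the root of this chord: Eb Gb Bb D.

Eb

Eb, Gb, Bb, D are the tones of an Eb minor-major seventh chord (Eb–Gb–Bb–D), making Eb the root.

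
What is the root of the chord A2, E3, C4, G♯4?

A, E, C, G# are the tones of an A minor-major seventh chord (A–C–E–G#), making A the root.

A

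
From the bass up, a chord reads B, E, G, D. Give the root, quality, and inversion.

The pitch classes B, E, G, D arrange in thirds as E–G–B–D: an E minor seventh chord.
B is the fifth of E minor seventh; fifth in the bass means second inversion (figured bass 4/3).

E minor seventh, second inversion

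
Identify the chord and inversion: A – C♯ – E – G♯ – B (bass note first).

The distinct note names are A, C#, E, G#, B. Stacked in thirds they read A–C#–E–G#–B, which is a major ninth chord on A.
With the root (A) in the bass, the chord is in root position.

A major ninth, root position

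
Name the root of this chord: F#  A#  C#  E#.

F#

F#, A#, C#, E# are the tones of an F# major seventh chord (F#–A#–C#–E#), making F# the root.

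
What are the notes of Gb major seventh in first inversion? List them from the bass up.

Spelling Gb major seventh: Gb–Bb–Db–F. In first inversion the third is bass, giving Bb, Db, F, Gb from the bottom.

Bb, Db, F, Gb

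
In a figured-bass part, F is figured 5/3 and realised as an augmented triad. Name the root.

F

The figures 5/3 mean the root of the chord is in the bass. If F is the root of an augmented triad, the root is F (chord tones F–A–C#).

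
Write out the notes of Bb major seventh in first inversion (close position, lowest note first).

Bb major seventh is Bb–D–F–A. First inversion puts the third (D) in the bass, with the remaining tones above: D, F, A, Bb.

D, F, A, Bb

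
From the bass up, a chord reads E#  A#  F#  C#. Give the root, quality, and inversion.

The distinct note names are E#, A#, F#, C#. Stacked in thirds they read F#–A#–C#–E#, which is a major seventh chord on F#.
The lowest note is E#, the seventh of the chord, so this is third inversion (figured bass 4/2).

F# major seventh, third inversion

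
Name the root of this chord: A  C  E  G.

A, C, E, G are the tones of an A minor seventh chord (A–C–E–G), making A the root.

A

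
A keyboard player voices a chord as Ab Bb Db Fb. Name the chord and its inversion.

The pitch classes Ab, Bb, Db, Fb arrange in thirds as Bb–Db–Fb–Ab: a Bb half-diminished seventh chord.
With the seventh (Ab) in the bass, the chord is in third inversion (figured bass 4/2).

Bb half-diminished seventh, third inversion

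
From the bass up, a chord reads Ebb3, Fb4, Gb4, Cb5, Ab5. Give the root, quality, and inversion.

Fb dominant ninth, third inversion

The distinct note names are Ebb, Fb, Gb, Cb, Ab. Stacked in thirds they read Fb–Ab–Cb–Ebb–Gb, which is a dominant ninth chord on Fb.
With the seventh (Ebb) in the bass, the chord is in third inversion.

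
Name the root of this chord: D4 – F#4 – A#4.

The distinct letter names are D, F#, A#. Arranged as a stack of thirds they read D–F#–A#, so D is the root (a D augmented triad).

D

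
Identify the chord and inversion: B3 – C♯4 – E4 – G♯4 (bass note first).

C# minor seventh, third inversion

The distinct note names are B, C#, E, G#. Stacked in thirds they read C#–E–G#–B, which is a minor seventh chord on C#.
B is the seventh of C# minor seventh; seventh in the bass means third inversion (figured bass 4/2).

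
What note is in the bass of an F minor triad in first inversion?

F minor is F–Ab–C. First inversion places the third in the bass: Ab.

Ab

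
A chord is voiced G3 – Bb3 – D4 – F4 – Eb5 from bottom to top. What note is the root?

The distinct letter names are G, Bb, D, F, Eb. Arranged as a stack of thirds they read Eb–G–Bb–D–F, so Eb is the root (an Eb major ninth chord).

Eb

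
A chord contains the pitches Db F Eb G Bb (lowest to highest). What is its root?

The distinct letter names are Db, F, Eb, G, Bb. Arranged as a stack of thirds they read Eb–G–Bb–Db–F, so Eb is the root (an Eb dominant ninth chord).

Eb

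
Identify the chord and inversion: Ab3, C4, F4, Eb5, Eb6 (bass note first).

F minor seventh, first inversion

Reducing to letter names: Ab, C, F, Eb. These stack in thirds as F–Ab–C–Eb — an F minor seventh chord.
With the third (Ab) in the bass, the chord is in first inversion (figured bass 6/5).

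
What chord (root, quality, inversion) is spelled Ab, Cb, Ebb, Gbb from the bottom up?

The pitch classes Ab, Cb, Ebb, Gbb arrange in thirds as Ab–Cb–Ebb–Gbb: an Ab diminished seventh chord.
With the root (Ab) in the bass, the chord is in root position (figured bass 7).

Ab diminished seventh, root position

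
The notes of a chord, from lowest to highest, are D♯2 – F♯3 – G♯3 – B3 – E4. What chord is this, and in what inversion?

The distinct note names are D#, F#, G#, B, E. Stacked in thirds they read E–G#–B–D#–F#, which is a major ninth chord on E.
D# is the seventh of E major ninth; seventh in the bass means third inversion.

E major ninth, third inversion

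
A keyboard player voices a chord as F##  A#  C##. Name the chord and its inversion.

F## minor, root position

The pitch classes F##, A#, C## arrange in thirds as F##–A#–C##: an F## minor triad.
With the root (F##) in the bass, the chord is in root position (figured bass 5/3).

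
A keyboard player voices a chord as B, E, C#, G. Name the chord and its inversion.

Reducing to letter names: B, E, C#, G. These stack in thirds as C#–E–G–B — a C# half-diminished seventh chord.
B is the seventh of C# half-diminished seventh; seventh in the bass means third inversion (figured bass 4/2).

C# half-diminished seventh, third inversion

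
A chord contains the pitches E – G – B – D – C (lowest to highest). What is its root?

C

Reordering E, G, B, D, C into stacked thirds gives C–E–G–B–D; the bottom of that stack, C, is the root.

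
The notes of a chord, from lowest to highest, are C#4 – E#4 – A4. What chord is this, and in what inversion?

Reducing to letter names: C#, E#, A. These stack in thirds as A–C#–E# — an A augmented triad.
The lowest note is C#, the third of the chord, so this is first inversion (figured bass 6).

A augmented, first inversion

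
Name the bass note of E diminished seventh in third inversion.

Db

In third inversion the seventh is lowest. For E diminished seventh (E–G–Bb–Db) that is Db.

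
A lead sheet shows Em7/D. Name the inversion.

Em7/D means E minor seventh with D in the bass. D is the seventh of E minor seventh (E–G–B–D), so this is third inversion.

third inversion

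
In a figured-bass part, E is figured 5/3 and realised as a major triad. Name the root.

E

The figures 5/3 mean the root of the chord is in the bass. If E is the root of a major triad, the root is E (chord tones E–G#–B).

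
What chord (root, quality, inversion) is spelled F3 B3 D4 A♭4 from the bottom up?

Reducing to letter names: F, B, D, Ab. These stack in thirds as B–D–F–Ab — a B diminished seventh chord.
The lowest note is F, the fifth of the chord, so this is second inversion (figured bass 4/3).

B diminished seventh, second inversion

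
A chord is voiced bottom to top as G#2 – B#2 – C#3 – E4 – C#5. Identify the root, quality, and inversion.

C# minor-major seventh, second inversion

The pitch classes G#, B#, C#, E arrange in thirds as C#–E–G#–B#: a C# minor-major seventh chord.
With the fifth (G#) in the bass, the chord is in second inversion (figured bass 4/3).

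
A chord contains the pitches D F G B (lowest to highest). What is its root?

G

Reordering D, F, G, B into stacked thirds gives G–B–D–F; the bottom of that stack, G, is the root.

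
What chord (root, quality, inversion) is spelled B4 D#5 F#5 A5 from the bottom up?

B dominant seventh, root position

Reducing to letter names: B, D#, F#, A. These stack in thirds as B–D#–F#–A — a B dominant seventh chord.
With the root (B) in the bass, the chord is in root position (figured bass 7).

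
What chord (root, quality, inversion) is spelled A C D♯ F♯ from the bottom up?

The pitch classes A, C, D#, F# arrange in thirds as D#–F#–A–C: a D# diminished seventh chord.
A is the fifth of D# diminished seventh; fifth in the bass means second inversion (figured bass 4/3).

D# diminished seventh, second inversion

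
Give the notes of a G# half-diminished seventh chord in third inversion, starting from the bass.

G# half-diminished seventh is G#–B–D–F#. Third inversion puts the seventh (F#) in the bass, with the remaining tones above: F#, G#, B, D.

F#, G#, B, D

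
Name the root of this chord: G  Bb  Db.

G

G, Bb, Db are the tones of a G diminished triad (G–Bb–Db), making G the root.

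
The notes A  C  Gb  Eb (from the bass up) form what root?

A, C, Gb, Eb are the tones of an A diminished seventh chord (A–C–Eb–Gb), making A the root.

A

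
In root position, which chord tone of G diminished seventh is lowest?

G diminished seventh is G–Bb–Db–Fb. Root position places the root in the bass: G.

G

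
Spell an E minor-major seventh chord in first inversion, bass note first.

The chord tones are E–G–B–D#. With the third (G) lowest for first inversion: G, B, D#, E.

G, B, D#, E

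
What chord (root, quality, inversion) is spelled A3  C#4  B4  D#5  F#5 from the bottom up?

The distinct note names are A, C#, B, D#, F#. Stacked in thirds they read B–D#–F#–A–C#, which is a dominant ninth chord on B.
The lowest note is A, the seventh of the chord, so this is third inversion.

B dominant ninth, third inversion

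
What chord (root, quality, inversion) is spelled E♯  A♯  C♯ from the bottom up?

A# minor, second inversion

Reducing to letter names: E#, A#, C#. These stack in thirds as A#–C#–E# — an A# minor triad.
The lowest note is E#, the fifth of the chord, so this is second inversion (figured bass 6/4).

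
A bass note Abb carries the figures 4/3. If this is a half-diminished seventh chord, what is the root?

The figures 4/3 mean the fifth of the chord is in the bass. If Abb is the fifth of a half-diminished seventh chord, the root is Db (chord tones Db–Fb–Abb–Cb).

Db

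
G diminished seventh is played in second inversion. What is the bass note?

The fifth of G diminished seventh (G–Bb–Db–Fb) is Db; that is the bass in second inversion.

Db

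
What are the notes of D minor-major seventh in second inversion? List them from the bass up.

A, C#, D, F

The chord tones are D–F–A–C#. With the fifth (A) lowest for second inversion: A, C#, D, F.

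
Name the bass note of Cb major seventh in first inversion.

The third of Cb major seventh (Cb–Eb–Gb–Bb) is Eb; that is the bass in first inversion.

Eb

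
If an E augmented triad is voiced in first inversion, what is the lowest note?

G#

In first inversion the third is lowest. For E augmented (E–G#–B#) that is G#.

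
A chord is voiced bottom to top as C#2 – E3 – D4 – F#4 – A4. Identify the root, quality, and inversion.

D major ninth, third inversion

The pitch classes C#, E, D, F#, A arrange in thirds as D–F#–A–C#–E: a D major ninth chord.
The lowest note is C#, the seventh of the chord, so this is third inversion.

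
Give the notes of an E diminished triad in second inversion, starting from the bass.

Bb, E, G

Spelling E diminished: E–G–Bb. In second inversion the fifth is bass, giving Bb, E, G from the bottom.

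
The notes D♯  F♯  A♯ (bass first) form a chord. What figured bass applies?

The notes D#, F#, A# stack in thirds as D#–F#–A# — a D# minor triad. The bass D# is the root, so this is root position: figured 5/3.

5/3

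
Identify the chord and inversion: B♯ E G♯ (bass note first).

The distinct note names are B#, E, G#. Stacked in thirds they read E–G#–B#, which is an augmented triad on E.
The lowest note is B#, the fifth of the chord, so this is second inversion (figured bass 6/4).

E augmented, second inversion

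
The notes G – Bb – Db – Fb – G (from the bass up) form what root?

The distinct letter names are G, Bb, Db, Fb. Arranged as a stack of thirds they read G–Bb–Db–Fb, so G is the root (a G diminished seventh chord).

G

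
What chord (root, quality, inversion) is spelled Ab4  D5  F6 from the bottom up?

D diminished, second inversion

Reducing to letter names: Ab, D, F. These stack in thirds as D–F–Ab — a D diminished triad.
Ab is the fifth of D diminished; fifth in the bass means second inversion (figured bass 6/4).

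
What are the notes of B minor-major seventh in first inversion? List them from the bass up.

D, F#, A#, B

B minor-major seventh is B–D–F#–A#. First inversion puts the third (D) in the bass, with the remaining tones above: D, F#, A#, B.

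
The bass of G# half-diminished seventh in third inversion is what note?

F#

The seventh of G# half-diminished seventh (G#–B–D–F#) is F#; that is the bass in third inversion.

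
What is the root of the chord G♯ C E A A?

A

G#, C, E, A are the tones of an A minor-major seventh chord (A–C–E–G#), making A the root.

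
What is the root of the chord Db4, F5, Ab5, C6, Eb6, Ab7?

The distinct letter names are Db, F, Ab, C, Eb. Arranged as a stack of thirds they read Db–F–Ab–C–Eb, so Db is the root (a Db major ninth chord).

Db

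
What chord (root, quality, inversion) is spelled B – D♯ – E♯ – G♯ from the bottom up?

The pitch classes B, D#, E#, G# arrange in thirds as E#–G#–B–D#: an E# half-diminished seventh chord.
The lowest note is B, the fifth of the chord, so this is second inversion (figured bass 4/3).

E# half-diminished seventh, second inversion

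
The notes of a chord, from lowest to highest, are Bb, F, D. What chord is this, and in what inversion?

Bb major, root position

The distinct note names are Bb, F, D. Stacked in thirds they read Bb–D–F, which is a major triad on Bb.
Bb is the root of Bb major; root in the bass means root position (figured bass 5/3).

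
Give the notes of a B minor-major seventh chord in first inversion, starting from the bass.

D, F#, A#, B

B minor-major seventh is B–D–F#–A#. First inversion puts the third (D) in the bass, with the remaining tones above: D, F#, A#, B.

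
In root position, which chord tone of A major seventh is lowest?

A

The root of A major seventh (A–C#–E–G#) is A; that is the bass in root position.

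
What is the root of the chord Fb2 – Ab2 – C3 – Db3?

Db

The distinct letter names are Fb, Ab, C, Db. Arranged as a stack of thirds they read Db–Fb–Ab–C, so Db is the root (a Db minor-major seventh chord).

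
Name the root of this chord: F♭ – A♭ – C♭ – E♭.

Fb

Fb, Ab, Cb, Eb are the tones of an Fb major seventh chord (Fb–Ab–Cb–Eb), making Fb the root.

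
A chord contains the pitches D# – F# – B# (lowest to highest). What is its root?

The distinct letter names are D#, F#, B#. Arranged as a stack of thirds they read B#–D#–F#, so B# is the root (a B# diminished triad).

B#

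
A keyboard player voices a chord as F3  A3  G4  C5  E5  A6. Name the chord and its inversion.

F major ninth, root position

The distinct note names are F, A, G, C, E. Stacked in thirds they read F–A–C–E–G, which is a major ninth chord on F.
With the root (F) in the bass, the chord is in root position.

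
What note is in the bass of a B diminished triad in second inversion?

B diminished is B–D–F. Second inversion places the fifth in the bass: F.

F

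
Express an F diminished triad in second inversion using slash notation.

Fdim/Cb

Second inversion of F diminished has the fifth (Cb) in the bass. As a slash chord: Fdim/Cb.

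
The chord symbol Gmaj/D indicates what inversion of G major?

second inversion

Gmaj/D means G major with D in the bass. D is the fifth of G major (G–B–D), so this is second inversion.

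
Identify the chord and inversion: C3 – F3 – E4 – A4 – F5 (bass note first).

F major seventh, second inversion

Reducing to letter names: C, F, E, A. These stack in thirds as F–A–C–E — an F major seventh chord.
C is the fifth of F major seventh; fifth in the bass means second inversion (figured bass 4/3).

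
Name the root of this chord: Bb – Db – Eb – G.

Eb

Bb, Db, Eb, G are the tones of an Eb dominant seventh chord (Eb–G–Bb–Db), making Eb the root.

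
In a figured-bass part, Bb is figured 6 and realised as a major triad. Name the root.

The figures 6 mean the third of the chord is in the bass. If Bb is the third of a major triad, the root is Gb (chord tones Gb–Bb–Db).

Gb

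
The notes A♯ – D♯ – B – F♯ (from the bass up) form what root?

Reordering A#, D#, B, F# into stacked thirds gives B–D#–F#–A#; the bottom of that stack, B, is the root.

B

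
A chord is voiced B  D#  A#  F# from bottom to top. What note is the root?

B

The distinct letter names are B, D#, A#, F#. Arranged as a stack of thirds they read B–D#–F#–A#, so B is the root (a B major seventh chord).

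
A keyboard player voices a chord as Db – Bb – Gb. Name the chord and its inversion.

The distinct note names are Db, Bb, Gb. Stacked in thirds they read Gb–Bb–Db, which is a major triad on Gb.
Db is the fifth of Gb major; fifth in the bass means second inversion (figured bass 6/4).

Gb major, second inversion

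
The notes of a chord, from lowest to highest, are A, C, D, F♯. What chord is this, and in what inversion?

D dominant seventh, second inversion

The pitch classes A, C, D, F# arrange in thirds as D–F#–A–C: a D dominant seventh chord.
A is the fifth of D dominant seventh; fifth in the bass means second inversion (figured bass 4/3).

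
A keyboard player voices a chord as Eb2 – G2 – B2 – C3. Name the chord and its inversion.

C minor-major seventh, first inversion

Reducing to letter names: Eb, G, B, C. These stack in thirds as C–Eb–G–B — a C minor-major seventh chord.
The lowest note is Eb, the third of the chord, so this is first inversion (figured bass 6/5).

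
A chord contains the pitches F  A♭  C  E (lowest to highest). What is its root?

F, Ab, C, E are the tones of an F minor-major seventh chord (F–Ab–C–E), making F the root.

F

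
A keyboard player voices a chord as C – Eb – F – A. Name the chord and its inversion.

F dominant seventh, second inversion

The pitch classes C, Eb, F, A arrange in thirds as F–A–C–Eb: an F dominant seventh chord.
With the fifth (C) in the bass, the chord is in second inversion (figured bass 4/3).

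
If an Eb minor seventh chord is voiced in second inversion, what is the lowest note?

Bb

Eb minor seventh is Eb–Gb–Bb–Db. Second inversion places the fifth in the bass: Bb.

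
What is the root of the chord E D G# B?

Reordering E, D, G#, B into stacked thirds gives E–G#–B–D; the bottom of that stack, E, is the root.

E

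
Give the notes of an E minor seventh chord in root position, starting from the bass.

E, G, B, D

Spelling E minor seventh: E–G–B–D. In root position the root is bass, giving E, G, B, D from the bottom.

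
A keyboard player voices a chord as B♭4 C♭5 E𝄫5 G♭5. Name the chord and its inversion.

The pitch classes Bb, Cb, Ebb, Gb arrange in thirds as Cb–Ebb–Gb–Bb: a Cb minor-major seventh chord.
With the seventh (Bb) in the bass, the chord is in third inversion (figured bass 4/2).

Cb minor-major seventh, third inversion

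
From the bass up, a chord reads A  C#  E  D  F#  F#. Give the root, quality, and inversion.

D major ninth, second inversion

The pitch classes A, C#, E, D, F# arrange in thirds as D–F#–A–C#–E: a D major ninth chord.
The lowest note is A, the fifth of the chord, so this is second inversion.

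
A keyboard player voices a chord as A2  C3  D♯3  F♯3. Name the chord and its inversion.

D# diminished seventh, second inversion

The pitch classes A, C, D#, F# arrange in thirds as D#–F#–A–C: a D# diminished seventh chord.
The lowest note is A, the fifth of the chord, so this is second inversion (figured bass 4/3).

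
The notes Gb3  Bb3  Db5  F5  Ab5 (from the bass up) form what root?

Gb

Gb, Bb, Db, F, Ab are the tones of a Gb major ninth chord (Gb–Bb–Db–F–Ab), making Gb the root.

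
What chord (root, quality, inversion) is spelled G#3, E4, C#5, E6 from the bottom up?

Reducing to letter names: G#, E, C#. These stack in thirds as C#–E–G# — a C# minor triad.
With the fifth (G#) in the bass, the chord is in second inversion (figured bass 6/4).

C# minor, second inversion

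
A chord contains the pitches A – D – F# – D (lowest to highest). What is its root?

D

The distinct letter names are A, D, F#. Arranged as a stack of thirds they read D–F#–A, so D is the root (a D major triad).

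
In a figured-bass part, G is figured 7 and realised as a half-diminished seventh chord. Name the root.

G

The figures 7 mean the root of the chord is in the bass. If G is the root of a half-diminished seventh chord, the root is G (chord tones G–Bb–Db–F).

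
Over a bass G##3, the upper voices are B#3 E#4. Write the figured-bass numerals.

The notes G##, B#, E# stack in thirds as E#–G##–B# — an E# major triad. The bass G## is the third, so this is first inversion: figured 6.

6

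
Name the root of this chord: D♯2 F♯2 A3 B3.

D#, F#, A, B are the tones of a B dominant seventh chord (B–D#–F#–A), making B the root.

B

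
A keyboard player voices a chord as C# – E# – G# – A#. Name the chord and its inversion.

A# minor seventh, first inversion

The distinct note names are C#, E#, G#, A#. Stacked in thirds they read A#–C#–E#–G#, which is a minor seventh chord on A#.
C# is the third of A# minor seventh; third in the bass means first inversion (figured bass 6/5).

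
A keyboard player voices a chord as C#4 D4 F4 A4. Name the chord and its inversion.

The distinct note names are C#, D, F, A. Stacked in thirds they read D–F–A–C#, which is a minor-major seventh chord on D.
With the seventh (C#) in the bass, the chord is in third inversion (figured bass 4/2).

D minor-major seventh, third inversion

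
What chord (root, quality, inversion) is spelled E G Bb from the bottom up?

Reducing to letter names: E, G, Bb. These stack in thirds as E–G–Bb — an E diminished triad.
With the root (E) in the bass, the chord is in root position (figured bass 5/3).

E diminished, root position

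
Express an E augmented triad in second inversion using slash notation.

Eaug/B#

Second inversion of E augmented has the fifth (B#) in the bass. As a slash chord: Eaug/B#.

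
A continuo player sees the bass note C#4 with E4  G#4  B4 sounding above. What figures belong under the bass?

The notes C#, E, G#, B stack in thirds as C#–E–G#–B — a C# minor seventh chord. The bass C# is the root, so this is root position: figured 7.

7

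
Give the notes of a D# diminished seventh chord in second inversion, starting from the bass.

The chord tones are D#–F#–A–C. With the fifth (A) lowest for second inversion: A, C, D#, F#.

A, C, D#, F#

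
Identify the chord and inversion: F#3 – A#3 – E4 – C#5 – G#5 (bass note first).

Reducing to letter names: F#, A#, E, C#, G#. These stack in thirds as F#–A#–C#–E–G# — an F# dominant ninth chord.
With the root (F#) in the bass, the chord is in root position.

F# dominant ninth, root position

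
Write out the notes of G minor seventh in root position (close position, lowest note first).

G, Bb, D, F

The chord tones are G–Bb–D–F. With the root (G) lowest for root position: G, Bb, D, F.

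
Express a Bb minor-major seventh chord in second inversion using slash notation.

Bbm(maj7)/F

Second inversion of Bb minor-major seventh has the fifth (F) in the bass. As a slash chord: Bbm(maj7)/F.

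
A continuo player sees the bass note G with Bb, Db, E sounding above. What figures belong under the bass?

6/5

The notes G, Bb, Db, E stack in thirds as E–G–Bb–Db — an E diminished seventh chord. The bass G is the third, so this is first inversion: figured 6/5.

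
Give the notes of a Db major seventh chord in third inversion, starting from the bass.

Db major seventh is Db–F–Ab–C. Third inversion puts the seventh (C) in the bass, with the remaining tones above: C, Db, F, Ab.

C, Db, F, Ab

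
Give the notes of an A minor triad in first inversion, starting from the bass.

The chord tones are A–C–E. With the third (C) lowest for first inversion: C, E, A.

C, E, A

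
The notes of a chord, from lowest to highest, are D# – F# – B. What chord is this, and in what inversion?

B major, first inversion

Reducing to letter names: D#, F#, B. These stack in thirds as B–D#–F# — a B major triad.
With the third (D#) in the bass, the chord is in first inversion (figured bass 6).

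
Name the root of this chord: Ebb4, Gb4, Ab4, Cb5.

Ab

Ebb, Gb, Ab, Cb are the tones of an Ab half-diminished seventh chord (Ab–Cb–Ebb–Gb), making Ab the root.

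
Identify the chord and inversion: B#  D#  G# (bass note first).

The pitch classes B#, D#, G# arrange in thirds as G#–B#–D#: a G# major triad.
The lowest note is B#, the third of the chord, so this is first inversion (figured bass 6).

G# major, first inversion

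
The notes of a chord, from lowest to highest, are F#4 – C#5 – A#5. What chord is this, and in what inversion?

F# major, root position

Reducing to letter names: F#, C#, A#. These stack in thirds as F#–A#–C# — an F# major triad.
The lowest note is F#, the root of the chord, so this is root position (figured bass 5/3).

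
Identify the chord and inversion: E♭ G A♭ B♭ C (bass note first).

Reducing to letter names: Eb, G, Ab, Bb, C. These stack in thirds as Ab–C–Eb–G–Bb — an Ab major ninth chord.
With the fifth (Eb) in the bass, the chord is in second inversion.

Ab major ninth, second inversion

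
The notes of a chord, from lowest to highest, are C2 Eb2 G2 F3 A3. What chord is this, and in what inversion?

F dominant ninth, second inversion

Reducing to letter names: C, Eb, G, F, A. These stack in thirds as F–A–C–Eb–G — an F dominant ninth chord.
The lowest note is C, the fifth of the chord, so this is second inversion.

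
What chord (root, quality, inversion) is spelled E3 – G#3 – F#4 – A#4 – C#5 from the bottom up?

The distinct note names are E, G#, F#, A#, C#. Stacked in thirds they read F#–A#–C#–E–G#, which is a dominant ninth chord on F#.
E is the seventh of F# dominant ninth; seventh in the bass means third inversion.

F# dominant ninth, third inversion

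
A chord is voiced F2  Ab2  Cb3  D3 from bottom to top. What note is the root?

Reordering F, Ab, Cb, D into stacked thirds gives D–F–Ab–Cb; the bottom of that stack, D, is the root.

D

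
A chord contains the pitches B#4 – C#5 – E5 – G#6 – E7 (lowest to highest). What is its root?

C#

B#, C#, E, G# are the tones of a C# minor-major seventh chord (C#–E–G#–B#), making C# the root.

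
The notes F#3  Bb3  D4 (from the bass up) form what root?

Bb

F#, Bb, D are the tones of a Bb augmented triad (Bb–D–F#), making Bb the root.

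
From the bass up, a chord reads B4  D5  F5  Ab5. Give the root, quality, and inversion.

Reducing to letter names: B, D, F, Ab. These stack in thirds as B–D–F–Ab — a B diminished seventh chord.
With the root (B) in the bass, the chord is in root position (figured bass 7).

B diminished seventh, root position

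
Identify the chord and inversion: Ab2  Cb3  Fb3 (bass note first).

Fb major, first inversion

Reducing to letter names: Ab, Cb, Fb. These stack in thirds as Fb–Ab–Cb — an Fb major triad.
Ab is the third of Fb major; third in the bass means first inversion (figured bass 6).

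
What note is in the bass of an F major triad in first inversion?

F major is F–A–C. First inversion places the third in the bass: A.

A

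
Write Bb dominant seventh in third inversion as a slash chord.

Bb7/Ab

Third inversion of Bb dominant seventh has the seventh (Ab) in the bass. As a slash chord: Bb7/Ab.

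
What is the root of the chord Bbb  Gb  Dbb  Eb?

The distinct letter names are Bbb, Gb, Dbb, Eb. Arranged as a stack of thirds they read Eb–Gb–Bbb–Dbb, so Eb is the root (an Eb diminished seventh chord).

Eb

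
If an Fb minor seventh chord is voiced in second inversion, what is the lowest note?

Cb

In second inversion the fifth is lowest. For Fb minor seventh (Fb–Abb–Cb–Ebb) that is Cb.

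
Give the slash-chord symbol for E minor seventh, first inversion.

Em7/G

First inversion of E minor seventh has the third (G) in the bass. As a slash chord: Em7/G.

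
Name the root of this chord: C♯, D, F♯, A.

The distinct letter names are C#, D, F#, A. Arranged as a stack of thirds they read D–F#–A–C#, so D is the root (a D major seventh chord).

D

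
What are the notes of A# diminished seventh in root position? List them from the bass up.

Spelling A# diminished seventh: A#–C#–E–G. In root position the root is bass, giving A#, C#, E, G from the bottom.

A#, C#, E, G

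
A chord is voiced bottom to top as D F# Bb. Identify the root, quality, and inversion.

The pitch classes D, F#, Bb arrange in thirds as Bb–D–F#: a Bb augmented triad.
With the third (D) in the bass, the chord is in first inversion (figured bass 6).

Bb augmented, first inversion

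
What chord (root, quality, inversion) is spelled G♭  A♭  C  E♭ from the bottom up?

Ab dominant seventh, third inversion

Reducing to letter names: Gb, Ab, C, Eb. These stack in thirds as Ab–C–Eb–Gb — an Ab dominant seventh chord.
With the seventh (Gb) in the bass, the chord is in third inversion (figured bass 4/2).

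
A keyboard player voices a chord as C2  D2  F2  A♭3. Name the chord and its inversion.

The pitch classes C, D, F, Ab arrange in thirds as D–F–Ab–C: a D half-diminished seventh chord.
The lowest note is C, the seventh of the chord, so this is third inversion (figured bass 4/2).

D half-diminished seventh, third inversion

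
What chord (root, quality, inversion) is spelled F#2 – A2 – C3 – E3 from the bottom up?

The distinct note names are F#, A, C, E. Stacked in thirds they read F#–A–C–E, which is a half-diminished seventh chord on F#.
The lowest note is F#, the root of the chord, so this is root position (figured bass 7).

F# half-diminished seventh, root position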